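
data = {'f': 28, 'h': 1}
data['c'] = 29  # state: {'f': 28, 'h': 1, 'c': 29}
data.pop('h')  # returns 1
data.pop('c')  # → 29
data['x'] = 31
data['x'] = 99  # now {'f': 28, 'x': 99}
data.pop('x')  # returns 99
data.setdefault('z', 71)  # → 71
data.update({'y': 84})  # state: {'f': 28, 'z': 71, 'y': 84}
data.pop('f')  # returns 28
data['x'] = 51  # {'z': 71, 'y': 84, 'x': 51}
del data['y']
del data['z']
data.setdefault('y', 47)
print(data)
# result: {'x': 51, 'y': 47}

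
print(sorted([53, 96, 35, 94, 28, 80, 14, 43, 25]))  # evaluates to [14, 25, 28, 35, 43, 53, 80, 94, 96]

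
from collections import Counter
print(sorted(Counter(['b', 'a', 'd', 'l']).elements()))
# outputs ['a', 'b', 'd', 'l']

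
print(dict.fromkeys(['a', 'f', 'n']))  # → {'a': None, 'f': None, 'n': None}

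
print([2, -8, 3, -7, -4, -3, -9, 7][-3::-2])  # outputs [-3, -7, -8]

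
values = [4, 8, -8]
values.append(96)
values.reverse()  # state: [96, -8, 8, 4]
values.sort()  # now [-8, 4, 8, 96]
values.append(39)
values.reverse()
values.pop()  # -8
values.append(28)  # [39, 96, 8, 4, 28]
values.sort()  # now [4, 8, 28, 39, 96]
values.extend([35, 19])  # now [4, 8, 28, 39, 96, 35, 19]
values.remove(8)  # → [4, 28, 39, 96, 35, 19]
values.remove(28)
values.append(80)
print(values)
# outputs [4, 39, 96, 35, 19, 80]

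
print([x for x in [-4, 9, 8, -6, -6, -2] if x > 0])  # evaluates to [9, 8]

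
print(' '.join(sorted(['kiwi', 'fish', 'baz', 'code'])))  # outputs baz code fish kiwi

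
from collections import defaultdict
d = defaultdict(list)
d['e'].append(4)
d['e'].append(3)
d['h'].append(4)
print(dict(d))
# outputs {'e': [4, 3], 'h': [4]}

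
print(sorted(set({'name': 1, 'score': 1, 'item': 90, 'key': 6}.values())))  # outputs [1, 6, 90]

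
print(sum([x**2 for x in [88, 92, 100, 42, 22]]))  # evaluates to 28456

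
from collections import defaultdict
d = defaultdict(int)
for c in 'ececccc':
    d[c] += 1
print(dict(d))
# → {'e': 2, 'c': 5}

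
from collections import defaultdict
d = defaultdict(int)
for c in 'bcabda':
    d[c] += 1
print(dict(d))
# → {'b': 2, 'c': 1, 'a': 2, 'd': 1}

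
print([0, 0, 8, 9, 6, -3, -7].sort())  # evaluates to None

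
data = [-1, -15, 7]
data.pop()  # 7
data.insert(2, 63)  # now [-1, -15, 63]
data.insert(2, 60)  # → [-1, -15, 60, 63]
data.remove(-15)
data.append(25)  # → [-1, 60, 63, 25]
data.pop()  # 25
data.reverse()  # [63, 60, -1]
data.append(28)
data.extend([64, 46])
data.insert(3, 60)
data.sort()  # [-1, 28, 46, 60, 60, 63, 64]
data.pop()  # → 64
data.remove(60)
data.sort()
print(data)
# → [-1, 28, 46, 60, 63]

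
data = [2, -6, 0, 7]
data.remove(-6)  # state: [2, 0, 7]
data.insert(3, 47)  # [2, 0, 7, 47]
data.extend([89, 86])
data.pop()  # 86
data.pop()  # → 89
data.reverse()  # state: [47, 7, 0, 2]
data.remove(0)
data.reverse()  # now [2, 7, 47]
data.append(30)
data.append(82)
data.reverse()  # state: [82, 30, 47, 7, 2]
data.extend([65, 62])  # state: [82, 30, 47, 7, 2, 65, 62]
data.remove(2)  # [82, 30, 47, 7, 65, 62]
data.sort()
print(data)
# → [7, 30, 47, 62, 65, 82]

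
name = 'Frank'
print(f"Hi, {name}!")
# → Hi, Frank!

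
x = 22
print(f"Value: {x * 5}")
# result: Value: 110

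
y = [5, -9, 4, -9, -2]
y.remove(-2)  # [5, -9, 4, -9]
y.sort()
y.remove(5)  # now [-9, -9, 4]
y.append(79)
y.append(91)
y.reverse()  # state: [91, 79, 4, -9, -9]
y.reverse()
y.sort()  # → [-9, -9, 4, 79, 91]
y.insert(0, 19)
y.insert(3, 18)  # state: [19, -9, -9, 18, 4, 79, 91]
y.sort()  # [-9, -9, 4, 18, 19, 79, 91]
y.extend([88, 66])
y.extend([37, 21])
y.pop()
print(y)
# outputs [-9, -9, 4, 18, 19, 79, 91, 88, 66, 37]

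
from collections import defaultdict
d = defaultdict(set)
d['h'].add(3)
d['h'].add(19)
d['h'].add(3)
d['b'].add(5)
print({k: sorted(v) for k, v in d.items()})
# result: {'h': [3, 19], 'b': [5]}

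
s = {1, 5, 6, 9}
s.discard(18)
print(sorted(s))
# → [1, 5, 6, 9]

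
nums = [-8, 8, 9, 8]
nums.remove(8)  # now [-8, 9, 8]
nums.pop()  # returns 8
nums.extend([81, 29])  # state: [-8, 9, 81, 29]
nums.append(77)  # [-8, 9, 81, 29, 77]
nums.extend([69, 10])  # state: [-8, 9, 81, 29, 77, 69, 10]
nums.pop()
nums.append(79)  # [-8, 9, 81, 29, 77, 69, 79]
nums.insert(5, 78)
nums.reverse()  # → [79, 69, 78, 77, 29, 81, 9, -8]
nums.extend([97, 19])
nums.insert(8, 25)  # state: [79, 69, 78, 77, 29, 81, 9, -8, 25, 97, 19]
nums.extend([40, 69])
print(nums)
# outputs [79, 69, 78, 77, 29, 81, 9, -8, 25, 97, 19, 40, 69]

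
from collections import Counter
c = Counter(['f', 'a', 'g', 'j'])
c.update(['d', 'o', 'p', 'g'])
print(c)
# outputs Counter({'g': 2, 'f': 1, 'a': 1, 'j': 1, 'd': 1, 'o': 1, 'p': 1})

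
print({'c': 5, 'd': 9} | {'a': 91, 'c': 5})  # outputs {'c': 5, 'd': 9, 'a': 91}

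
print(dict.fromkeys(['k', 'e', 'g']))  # {'k': None, 'e': None, 'g': None}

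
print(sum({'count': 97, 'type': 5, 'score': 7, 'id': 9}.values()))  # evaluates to 118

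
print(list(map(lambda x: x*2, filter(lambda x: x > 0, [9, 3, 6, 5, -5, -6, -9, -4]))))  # [18, 6, 12, 10]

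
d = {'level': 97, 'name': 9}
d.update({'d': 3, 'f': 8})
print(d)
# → {'level': 97, 'name': 9, 'd': 3, 'f': 8}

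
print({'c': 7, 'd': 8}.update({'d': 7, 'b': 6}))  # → None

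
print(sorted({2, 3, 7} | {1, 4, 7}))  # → [1, 2, 3, 4, 7]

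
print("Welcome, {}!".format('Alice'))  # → Welcome, Alice!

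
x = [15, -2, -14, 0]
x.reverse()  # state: [0, -14, -2, 15]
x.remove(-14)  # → [0, -2, 15]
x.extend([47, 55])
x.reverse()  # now [55, 47, 15, -2, 0]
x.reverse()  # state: [0, -2, 15, 47, 55]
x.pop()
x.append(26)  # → [0, -2, 15, 47, 26]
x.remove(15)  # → [0, -2, 47, 26]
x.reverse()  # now [26, 47, -2, 0]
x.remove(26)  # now [47, -2, 0]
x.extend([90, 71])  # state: [47, -2, 0, 90, 71]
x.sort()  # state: [-2, 0, 47, 71, 90]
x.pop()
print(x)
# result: [-2, 0, 47, 71]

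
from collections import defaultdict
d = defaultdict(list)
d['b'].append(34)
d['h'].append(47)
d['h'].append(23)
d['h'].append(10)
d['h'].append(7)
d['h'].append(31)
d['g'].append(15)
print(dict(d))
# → {'b': [34], 'h': [47, 23, 10, 7, 31], 'g': [15]}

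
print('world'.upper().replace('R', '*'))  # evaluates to WO*LD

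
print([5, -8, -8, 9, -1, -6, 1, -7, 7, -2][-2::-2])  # [7, 1, -1, -8, 5]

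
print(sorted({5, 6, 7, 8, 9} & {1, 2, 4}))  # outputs []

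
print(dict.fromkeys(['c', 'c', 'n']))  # {'c': None, 'n': None}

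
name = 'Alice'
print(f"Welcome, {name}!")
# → Welcome, Alice!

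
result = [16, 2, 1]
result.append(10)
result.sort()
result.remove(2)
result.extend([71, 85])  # [1, 10, 16, 71, 85]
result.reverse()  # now [85, 71, 16, 10, 1]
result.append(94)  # [85, 71, 16, 10, 1, 94]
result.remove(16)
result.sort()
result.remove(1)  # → [10, 71, 85, 94]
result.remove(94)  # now [10, 71, 85]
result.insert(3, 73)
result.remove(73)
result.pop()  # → 85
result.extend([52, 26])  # [10, 71, 52, 26]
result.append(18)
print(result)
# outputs [10, 71, 52, 26, 18]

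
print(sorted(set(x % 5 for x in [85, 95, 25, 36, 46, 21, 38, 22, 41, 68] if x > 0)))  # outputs [0, 1, 2, 3]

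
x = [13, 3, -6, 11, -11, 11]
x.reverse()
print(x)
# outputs [11, -11, 11, -6, 3, 13]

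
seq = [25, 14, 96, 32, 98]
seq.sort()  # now [14, 25, 32, 96, 98]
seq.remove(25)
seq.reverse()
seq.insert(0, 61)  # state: [61, 98, 96, 32, 14]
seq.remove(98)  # [61, 96, 32, 14]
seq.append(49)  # [61, 96, 32, 14, 49]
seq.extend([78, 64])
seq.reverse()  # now [64, 78, 49, 14, 32, 96, 61]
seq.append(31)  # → [64, 78, 49, 14, 32, 96, 61, 31]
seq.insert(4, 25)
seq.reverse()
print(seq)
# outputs [31, 61, 96, 32, 25, 14, 49, 78, 64]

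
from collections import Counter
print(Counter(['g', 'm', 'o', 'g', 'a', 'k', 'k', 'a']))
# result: Counter({'g': 2, 'a': 2, 'k': 2, 'm': 1, 'o': 1})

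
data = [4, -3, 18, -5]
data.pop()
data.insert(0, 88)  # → [88, 4, -3, 18]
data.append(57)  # [88, 4, -3, 18, 57]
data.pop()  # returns 57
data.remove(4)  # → [88, -3, 18]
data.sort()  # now [-3, 18, 88]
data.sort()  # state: [-3, 18, 88]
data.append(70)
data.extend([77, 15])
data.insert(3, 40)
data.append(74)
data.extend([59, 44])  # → [-3, 18, 88, 40, 70, 77, 15, 74, 59, 44]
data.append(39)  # [-3, 18, 88, 40, 70, 77, 15, 74, 59, 44, 39]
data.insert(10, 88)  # [-3, 18, 88, 40, 70, 77, 15, 74, 59, 44, 88, 39]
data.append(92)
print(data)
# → [-3, 18, 88, 40, 70, 77, 15, 74, 59, 44, 88, 39, 92]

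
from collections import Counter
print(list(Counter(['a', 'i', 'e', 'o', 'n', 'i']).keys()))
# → ['a', 'i', 'e', 'o', 'n']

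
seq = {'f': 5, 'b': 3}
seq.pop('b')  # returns 3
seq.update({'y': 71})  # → {'f': 5, 'y': 71}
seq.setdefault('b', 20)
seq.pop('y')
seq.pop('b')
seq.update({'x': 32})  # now {'f': 5, 'x': 32}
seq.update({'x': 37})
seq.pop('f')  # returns 5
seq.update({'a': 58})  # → {'x': 37, 'a': 58}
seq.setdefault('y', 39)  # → 39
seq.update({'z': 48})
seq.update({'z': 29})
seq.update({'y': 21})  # {'x': 37, 'a': 58, 'y': 21, 'z': 29}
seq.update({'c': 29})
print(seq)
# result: {'x': 37, 'a': 58, 'y': 21, 'z': 29, 'c': 29}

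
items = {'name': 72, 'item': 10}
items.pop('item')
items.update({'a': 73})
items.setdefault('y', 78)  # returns 78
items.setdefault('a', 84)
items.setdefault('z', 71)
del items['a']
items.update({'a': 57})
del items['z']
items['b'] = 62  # {'name': 72, 'y': 78, 'a': 57, 'b': 62}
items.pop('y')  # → 78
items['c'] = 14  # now {'name': 72, 'a': 57, 'b': 62, 'c': 14}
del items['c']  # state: {'name': 72, 'a': 57, 'b': 62}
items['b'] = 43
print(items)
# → {'name': 72, 'a': 57, 'b': 43}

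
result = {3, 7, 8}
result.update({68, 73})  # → {3, 7, 8, 68, 73}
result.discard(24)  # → {3, 7, 8, 68, 73}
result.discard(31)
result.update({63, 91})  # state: {3, 7, 8, 63, 68, 73, 91}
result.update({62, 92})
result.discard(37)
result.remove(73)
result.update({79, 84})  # {3, 7, 8, 62, 63, 68, 79, 84, 91, 92}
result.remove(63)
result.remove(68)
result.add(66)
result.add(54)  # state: {3, 7, 8, 54, 62, 66, 79, 84, 91, 92}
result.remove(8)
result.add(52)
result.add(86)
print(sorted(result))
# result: [3, 7, 52, 54, 62, 66, 79, 84, 86, 91, 92]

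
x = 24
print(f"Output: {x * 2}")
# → Output: 48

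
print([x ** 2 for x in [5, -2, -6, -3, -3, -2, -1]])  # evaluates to [25, 4, 36, 9, 9, 4, 1]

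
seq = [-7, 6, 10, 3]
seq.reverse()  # [3, 10, 6, -7]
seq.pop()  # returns -7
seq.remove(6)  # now [3, 10]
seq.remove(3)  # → [10]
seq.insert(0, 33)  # [33, 10]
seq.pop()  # 10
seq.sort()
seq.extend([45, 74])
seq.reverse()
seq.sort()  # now [33, 45, 74]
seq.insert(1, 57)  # [33, 57, 45, 74]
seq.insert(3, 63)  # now [33, 57, 45, 63, 74]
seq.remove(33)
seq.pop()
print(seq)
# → [57, 45, 63]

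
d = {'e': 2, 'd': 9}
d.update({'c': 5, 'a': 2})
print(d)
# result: {'e': 2, 'd': 9, 'c': 5, 'a': 2}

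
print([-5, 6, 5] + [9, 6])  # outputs [-5, 6, 5, 9, 6]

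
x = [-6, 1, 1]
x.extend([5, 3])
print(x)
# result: [-6, 1, 1, 5, 3]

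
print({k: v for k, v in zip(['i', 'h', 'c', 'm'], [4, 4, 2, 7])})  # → {'i': 4, 'h': 4, 'c': 2, 'm': 7}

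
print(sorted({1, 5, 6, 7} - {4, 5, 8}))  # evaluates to [1, 6, 7]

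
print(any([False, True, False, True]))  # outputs True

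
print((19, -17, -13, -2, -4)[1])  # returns -17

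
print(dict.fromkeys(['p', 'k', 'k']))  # {'p': None, 'k': None}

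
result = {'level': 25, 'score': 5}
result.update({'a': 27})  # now {'level': 25, 'score': 5, 'a': 27}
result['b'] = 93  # {'level': 25, 'score': 5, 'a': 27, 'b': 93}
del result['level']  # {'score': 5, 'a': 27, 'b': 93}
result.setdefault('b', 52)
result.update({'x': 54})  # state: {'score': 5, 'a': 27, 'b': 93, 'x': 54}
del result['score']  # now {'a': 27, 'b': 93, 'x': 54}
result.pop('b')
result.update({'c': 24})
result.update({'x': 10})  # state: {'a': 27, 'x': 10, 'c': 24}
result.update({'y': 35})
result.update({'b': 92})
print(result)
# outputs {'a': 27, 'x': 10, 'c': 24, 'y': 35, 'b': 92}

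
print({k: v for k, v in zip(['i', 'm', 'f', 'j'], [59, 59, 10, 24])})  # {'i': 59, 'm': 59, 'f': 10, 'j': 24}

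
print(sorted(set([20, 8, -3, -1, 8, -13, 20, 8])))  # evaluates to [-13, -3, -1, 8, 20]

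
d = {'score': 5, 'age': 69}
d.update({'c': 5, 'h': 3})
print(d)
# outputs {'score': 5, 'age': 69, 'c': 5, 'h': 3}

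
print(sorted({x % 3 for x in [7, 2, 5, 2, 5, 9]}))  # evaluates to [0, 1, 2]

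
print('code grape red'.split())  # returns ['code', 'grape', 'red']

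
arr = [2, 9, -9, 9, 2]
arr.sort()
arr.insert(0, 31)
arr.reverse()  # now [9, 9, 2, 2, -9, 31]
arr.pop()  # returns 31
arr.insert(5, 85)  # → [9, 9, 2, 2, -9, 85]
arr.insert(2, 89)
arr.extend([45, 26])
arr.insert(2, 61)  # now [9, 9, 61, 89, 2, 2, -9, 85, 45, 26]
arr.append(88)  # [9, 9, 61, 89, 2, 2, -9, 85, 45, 26, 88]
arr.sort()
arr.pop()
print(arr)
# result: [-9, 2, 2, 9, 9, 26, 45, 61, 85, 88]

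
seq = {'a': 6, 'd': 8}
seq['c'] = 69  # {'a': 6, 'd': 8, 'c': 69}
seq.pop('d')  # 8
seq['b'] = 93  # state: {'a': 6, 'c': 69, 'b': 93}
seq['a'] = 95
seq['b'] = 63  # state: {'a': 95, 'c': 69, 'b': 63}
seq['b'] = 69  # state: {'a': 95, 'c': 69, 'b': 69}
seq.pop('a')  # 95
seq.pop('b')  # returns 69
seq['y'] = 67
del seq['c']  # {'y': 67}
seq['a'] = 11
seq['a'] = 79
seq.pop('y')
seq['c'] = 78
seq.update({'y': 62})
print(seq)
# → {'a': 79, 'c': 78, 'y': 62}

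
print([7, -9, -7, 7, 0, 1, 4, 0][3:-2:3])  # [7]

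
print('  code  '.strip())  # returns code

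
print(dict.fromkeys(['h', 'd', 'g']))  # {'h': None, 'd': None, 'g': None}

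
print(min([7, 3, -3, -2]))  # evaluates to -3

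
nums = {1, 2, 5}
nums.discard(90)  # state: {1, 2, 5}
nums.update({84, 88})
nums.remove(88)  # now {1, 2, 5, 84}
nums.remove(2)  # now {1, 5, 84}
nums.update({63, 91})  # {1, 5, 63, 84, 91}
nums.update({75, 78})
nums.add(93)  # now {1, 5, 63, 75, 78, 84, 91, 93}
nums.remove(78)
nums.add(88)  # {1, 5, 63, 75, 84, 88, 91, 93}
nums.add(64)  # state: {1, 5, 63, 64, 75, 84, 88, 91, 93}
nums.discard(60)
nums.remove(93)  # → {1, 5, 63, 64, 75, 84, 88, 91}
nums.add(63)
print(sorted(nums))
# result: [1, 5, 63, 64, 75, 84, 88, 91]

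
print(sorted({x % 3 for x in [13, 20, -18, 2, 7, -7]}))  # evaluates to [0, 1, 2]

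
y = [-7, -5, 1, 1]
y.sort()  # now [-7, -5, 1, 1]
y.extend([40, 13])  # [-7, -5, 1, 1, 40, 13]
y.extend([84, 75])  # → [-7, -5, 1, 1, 40, 13, 84, 75]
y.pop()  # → 75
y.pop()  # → 84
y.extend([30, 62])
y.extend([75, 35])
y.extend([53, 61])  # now [-7, -5, 1, 1, 40, 13, 30, 62, 75, 35, 53, 61]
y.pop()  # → 61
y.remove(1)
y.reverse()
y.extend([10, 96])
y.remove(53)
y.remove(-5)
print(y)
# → [35, 75, 62, 30, 13, 40, 1, -7, 10, 96]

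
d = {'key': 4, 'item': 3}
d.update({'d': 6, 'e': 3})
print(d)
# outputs {'key': 4, 'item': 3, 'd': 6, 'e': 3}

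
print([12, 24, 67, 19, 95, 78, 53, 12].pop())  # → 12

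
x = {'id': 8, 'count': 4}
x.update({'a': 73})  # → {'id': 8, 'count': 4, 'a': 73}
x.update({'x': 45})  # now {'id': 8, 'count': 4, 'a': 73, 'x': 45}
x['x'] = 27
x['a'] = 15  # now {'id': 8, 'count': 4, 'a': 15, 'x': 27}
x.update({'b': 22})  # {'id': 8, 'count': 4, 'a': 15, 'x': 27, 'b': 22}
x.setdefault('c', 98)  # 98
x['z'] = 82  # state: {'id': 8, 'count': 4, 'a': 15, 'x': 27, 'b': 22, 'c': 98, 'z': 82}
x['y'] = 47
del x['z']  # {'id': 8, 'count': 4, 'a': 15, 'x': 27, 'b': 22, 'c': 98, 'y': 47}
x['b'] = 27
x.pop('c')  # 98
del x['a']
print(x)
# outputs {'id': 8, 'count': 4, 'x': 27, 'b': 27, 'y': 47}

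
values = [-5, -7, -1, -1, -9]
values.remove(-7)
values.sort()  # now [-9, -5, -1, -1]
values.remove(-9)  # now [-5, -1, -1]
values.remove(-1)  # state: [-5, -1]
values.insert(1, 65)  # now [-5, 65, -1]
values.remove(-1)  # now [-5, 65]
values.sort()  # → [-5, 65]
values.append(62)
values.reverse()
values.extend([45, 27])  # [62, 65, -5, 45, 27]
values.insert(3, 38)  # [62, 65, -5, 38, 45, 27]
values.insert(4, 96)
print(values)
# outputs [62, 65, -5, 38, 96, 45, 27]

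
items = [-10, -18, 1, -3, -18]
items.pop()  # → -18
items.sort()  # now [-18, -10, -3, 1]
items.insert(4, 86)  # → [-18, -10, -3, 1, 86]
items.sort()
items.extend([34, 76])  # [-18, -10, -3, 1, 86, 34, 76]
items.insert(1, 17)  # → [-18, 17, -10, -3, 1, 86, 34, 76]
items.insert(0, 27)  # [27, -18, 17, -10, -3, 1, 86, 34, 76]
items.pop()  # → 76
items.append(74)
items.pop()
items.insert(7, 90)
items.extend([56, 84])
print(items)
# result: [27, -18, 17, -10, -3, 1, 86, 90, 34, 56, 84]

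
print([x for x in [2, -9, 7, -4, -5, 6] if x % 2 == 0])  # [2, -4, 6]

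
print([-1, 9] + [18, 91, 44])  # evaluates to [-1, 9, 18, 91, 44]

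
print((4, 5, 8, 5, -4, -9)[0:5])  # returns (4, 5, 8, 5, -4)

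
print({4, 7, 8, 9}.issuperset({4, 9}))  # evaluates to True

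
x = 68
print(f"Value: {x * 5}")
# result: Value: 340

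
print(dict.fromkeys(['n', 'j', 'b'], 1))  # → {'n': 1, 'j': 1, 'b': 1}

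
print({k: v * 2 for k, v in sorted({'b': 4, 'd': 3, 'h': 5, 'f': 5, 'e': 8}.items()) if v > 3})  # {'b': 8, 'e': 16, 'f': 10, 'h': 10}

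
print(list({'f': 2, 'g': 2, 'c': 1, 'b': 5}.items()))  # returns [('f', 2), ('g', 2), ('c', 1), ('b', 5)]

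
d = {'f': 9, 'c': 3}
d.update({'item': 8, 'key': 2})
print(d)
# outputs {'f': 9, 'c': 3, 'item': 8, 'key': 2}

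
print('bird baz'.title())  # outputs Bird Baz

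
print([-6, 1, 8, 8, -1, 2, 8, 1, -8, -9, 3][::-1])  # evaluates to [3, -9, -8, 1, 8, 2, -1, 8, 8, 1, -6]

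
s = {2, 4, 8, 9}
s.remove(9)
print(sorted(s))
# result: [2, 4, 8]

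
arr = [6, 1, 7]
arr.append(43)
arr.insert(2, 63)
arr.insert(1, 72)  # [6, 72, 1, 63, 7, 43]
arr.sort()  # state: [1, 6, 7, 43, 63, 72]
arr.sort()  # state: [1, 6, 7, 43, 63, 72]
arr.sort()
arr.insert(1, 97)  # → [1, 97, 6, 7, 43, 63, 72]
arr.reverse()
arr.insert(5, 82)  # [72, 63, 43, 7, 6, 82, 97, 1]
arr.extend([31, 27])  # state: [72, 63, 43, 7, 6, 82, 97, 1, 31, 27]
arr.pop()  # 27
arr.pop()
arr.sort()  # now [1, 6, 7, 43, 63, 72, 82, 97]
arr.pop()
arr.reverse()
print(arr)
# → [82, 72, 63, 43, 7, 6, 1]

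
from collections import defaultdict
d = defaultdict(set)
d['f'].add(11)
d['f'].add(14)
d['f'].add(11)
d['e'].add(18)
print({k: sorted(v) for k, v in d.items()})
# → {'f': [11, 14], 'e': [18]}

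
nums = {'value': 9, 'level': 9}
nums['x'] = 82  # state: {'value': 9, 'level': 9, 'x': 82}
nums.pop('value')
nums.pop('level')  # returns 9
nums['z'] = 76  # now {'x': 82, 'z': 76}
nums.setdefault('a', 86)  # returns 86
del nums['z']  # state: {'x': 82, 'a': 86}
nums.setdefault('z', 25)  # 25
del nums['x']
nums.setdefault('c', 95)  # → 95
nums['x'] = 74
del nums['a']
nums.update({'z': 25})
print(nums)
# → {'z': 25, 'c': 95, 'x': 74}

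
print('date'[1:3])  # at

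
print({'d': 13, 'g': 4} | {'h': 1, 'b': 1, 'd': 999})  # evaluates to {'d': 999, 'g': 4, 'h': 1, 'b': 1}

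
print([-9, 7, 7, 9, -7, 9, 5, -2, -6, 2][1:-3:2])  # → [7, 9, 9]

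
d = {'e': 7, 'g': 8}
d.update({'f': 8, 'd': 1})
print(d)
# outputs {'e': 7, 'g': 8, 'f': 8, 'd': 1}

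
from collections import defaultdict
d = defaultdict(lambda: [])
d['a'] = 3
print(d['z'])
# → []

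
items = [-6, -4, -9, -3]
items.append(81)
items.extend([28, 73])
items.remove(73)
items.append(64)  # [-6, -4, -9, -3, 81, 28, 64]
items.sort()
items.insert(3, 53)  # [-9, -6, -4, 53, -3, 28, 64, 81]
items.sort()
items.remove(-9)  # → [-6, -4, -3, 28, 53, 64, 81]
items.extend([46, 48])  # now [-6, -4, -3, 28, 53, 64, 81, 46, 48]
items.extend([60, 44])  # [-6, -4, -3, 28, 53, 64, 81, 46, 48, 60, 44]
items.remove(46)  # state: [-6, -4, -3, 28, 53, 64, 81, 48, 60, 44]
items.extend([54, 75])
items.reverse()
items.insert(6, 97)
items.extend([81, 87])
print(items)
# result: [75, 54, 44, 60, 48, 81, 97, 64, 53, 28, -3, -4, -6, 81, 87]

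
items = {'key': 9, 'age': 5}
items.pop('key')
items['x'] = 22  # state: {'age': 5, 'x': 22}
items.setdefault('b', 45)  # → 45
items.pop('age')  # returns 5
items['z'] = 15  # {'x': 22, 'b': 45, 'z': 15}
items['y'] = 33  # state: {'x': 22, 'b': 45, 'z': 15, 'y': 33}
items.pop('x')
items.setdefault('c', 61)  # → 61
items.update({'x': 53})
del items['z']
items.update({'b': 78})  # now {'b': 78, 'y': 33, 'c': 61, 'x': 53}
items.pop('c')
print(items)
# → {'b': 78, 'y': 33, 'x': 53}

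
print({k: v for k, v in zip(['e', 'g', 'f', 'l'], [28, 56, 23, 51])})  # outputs {'e': 28, 'g': 56, 'f': 23, 'l': 51}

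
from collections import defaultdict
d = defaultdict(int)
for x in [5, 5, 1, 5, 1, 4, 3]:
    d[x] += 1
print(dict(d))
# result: {5: 3, 1: 2, 4: 1, 3: 1}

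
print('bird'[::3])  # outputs bd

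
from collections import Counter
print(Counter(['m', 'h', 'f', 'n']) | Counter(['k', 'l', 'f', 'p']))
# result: Counter({'m': 1, 'h': 1, 'f': 1, 'n': 1, 'k': 1, 'l': 1, 'p': 1})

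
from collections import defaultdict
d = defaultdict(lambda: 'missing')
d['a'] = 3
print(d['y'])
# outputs missing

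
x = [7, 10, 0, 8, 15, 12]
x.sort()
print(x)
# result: [0, 7, 8, 10, 12, 15]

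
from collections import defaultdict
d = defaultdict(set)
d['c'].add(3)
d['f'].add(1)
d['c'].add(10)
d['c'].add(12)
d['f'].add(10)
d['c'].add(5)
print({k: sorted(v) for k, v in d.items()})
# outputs {'c': [3, 5, 10, 12], 'f': [1, 10]}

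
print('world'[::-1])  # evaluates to dlrow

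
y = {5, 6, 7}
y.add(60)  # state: {5, 6, 7, 60}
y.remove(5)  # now {6, 7, 60}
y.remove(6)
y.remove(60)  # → {7}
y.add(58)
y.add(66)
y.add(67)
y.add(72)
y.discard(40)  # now {7, 58, 66, 67, 72}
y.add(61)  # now {7, 58, 61, 66, 67, 72}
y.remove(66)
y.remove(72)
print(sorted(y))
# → [7, 58, 61, 67]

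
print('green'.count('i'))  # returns 0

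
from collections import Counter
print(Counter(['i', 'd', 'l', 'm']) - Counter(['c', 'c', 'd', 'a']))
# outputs Counter({'i': 1, 'l': 1, 'm': 1})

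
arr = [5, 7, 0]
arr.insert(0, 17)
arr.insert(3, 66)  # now [17, 5, 7, 66, 0]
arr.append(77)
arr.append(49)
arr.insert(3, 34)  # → [17, 5, 7, 34, 66, 0, 77, 49]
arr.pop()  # 49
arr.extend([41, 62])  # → [17, 5, 7, 34, 66, 0, 77, 41, 62]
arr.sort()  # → [0, 5, 7, 17, 34, 41, 62, 66, 77]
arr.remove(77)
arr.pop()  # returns 66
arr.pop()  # 62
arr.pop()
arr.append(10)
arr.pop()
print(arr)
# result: [0, 5, 7, 17, 34]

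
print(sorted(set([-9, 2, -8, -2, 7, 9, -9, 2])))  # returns [-9, -8, -2, 2, 7, 9]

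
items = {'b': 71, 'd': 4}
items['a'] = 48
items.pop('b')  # 71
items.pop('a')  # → 48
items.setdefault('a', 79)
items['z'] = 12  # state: {'d': 4, 'a': 79, 'z': 12}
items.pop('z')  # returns 12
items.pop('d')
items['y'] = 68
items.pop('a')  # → 79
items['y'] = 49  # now {'y': 49}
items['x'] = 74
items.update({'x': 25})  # {'y': 49, 'x': 25}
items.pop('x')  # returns 25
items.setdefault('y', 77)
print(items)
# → {'y': 49}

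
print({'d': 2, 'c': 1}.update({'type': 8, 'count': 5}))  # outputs None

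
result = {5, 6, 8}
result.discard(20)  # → {5, 6, 8}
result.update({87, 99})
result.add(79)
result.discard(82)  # {5, 6, 8, 79, 87, 99}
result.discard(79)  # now {5, 6, 8, 87, 99}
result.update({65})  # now {5, 6, 8, 65, 87, 99}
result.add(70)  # {5, 6, 8, 65, 70, 87, 99}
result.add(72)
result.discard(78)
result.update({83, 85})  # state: {5, 6, 8, 65, 70, 72, 83, 85, 87, 99}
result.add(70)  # {5, 6, 8, 65, 70, 72, 83, 85, 87, 99}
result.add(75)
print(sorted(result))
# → [5, 6, 8, 65, 70, 72, 75, 83, 85, 87, 99]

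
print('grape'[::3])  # gp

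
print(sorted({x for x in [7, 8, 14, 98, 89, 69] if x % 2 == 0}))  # [8, 14, 98]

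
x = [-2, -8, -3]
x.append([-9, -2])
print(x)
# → [-2, -8, -3, [-9, -2]]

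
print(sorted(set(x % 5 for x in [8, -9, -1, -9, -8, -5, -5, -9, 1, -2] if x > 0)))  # [1, 3]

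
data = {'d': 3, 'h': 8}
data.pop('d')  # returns 3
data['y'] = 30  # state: {'h': 8, 'y': 30}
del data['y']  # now {'h': 8}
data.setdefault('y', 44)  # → 44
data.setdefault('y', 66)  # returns 44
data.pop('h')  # 8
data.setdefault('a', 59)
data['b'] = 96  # {'y': 44, 'a': 59, 'b': 96}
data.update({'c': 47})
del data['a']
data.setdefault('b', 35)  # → 96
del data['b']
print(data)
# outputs {'y': 44, 'c': 47}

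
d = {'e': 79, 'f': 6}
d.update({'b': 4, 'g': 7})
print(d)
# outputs {'e': 79, 'f': 6, 'b': 4, 'g': 7}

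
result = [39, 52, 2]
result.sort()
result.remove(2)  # [39, 52]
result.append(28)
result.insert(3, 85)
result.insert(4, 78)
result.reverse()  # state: [78, 85, 28, 52, 39]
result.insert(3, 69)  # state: [78, 85, 28, 69, 52, 39]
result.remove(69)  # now [78, 85, 28, 52, 39]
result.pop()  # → 39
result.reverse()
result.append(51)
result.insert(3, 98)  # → [52, 28, 85, 98, 78, 51]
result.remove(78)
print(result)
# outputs [52, 28, 85, 98, 51]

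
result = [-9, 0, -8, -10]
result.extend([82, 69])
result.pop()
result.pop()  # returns 82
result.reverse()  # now [-10, -8, 0, -9]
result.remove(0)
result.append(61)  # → [-10, -8, -9, 61]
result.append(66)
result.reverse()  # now [66, 61, -9, -8, -10]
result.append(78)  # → [66, 61, -9, -8, -10, 78]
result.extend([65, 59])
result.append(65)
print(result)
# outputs [66, 61, -9, -8, -10, 78, 65, 59, 65]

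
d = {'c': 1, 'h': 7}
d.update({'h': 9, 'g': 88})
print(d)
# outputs {'c': 1, 'h': 9, 'g': 88}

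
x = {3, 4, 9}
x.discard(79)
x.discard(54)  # {3, 4, 9}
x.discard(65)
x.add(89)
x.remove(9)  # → {3, 4, 89}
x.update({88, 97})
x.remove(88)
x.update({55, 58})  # {3, 4, 55, 58, 89, 97}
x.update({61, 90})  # {3, 4, 55, 58, 61, 89, 90, 97}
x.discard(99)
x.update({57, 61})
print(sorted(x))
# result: [3, 4, 55, 57, 58, 61, 89, 90, 97]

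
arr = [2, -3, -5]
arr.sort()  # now [-5, -3, 2]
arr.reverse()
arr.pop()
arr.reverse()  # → [-3, 2]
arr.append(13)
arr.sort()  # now [-3, 2, 13]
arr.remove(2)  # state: [-3, 13]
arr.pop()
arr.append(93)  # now [-3, 93]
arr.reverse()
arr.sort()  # [-3, 93]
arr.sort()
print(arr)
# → [-3, 93]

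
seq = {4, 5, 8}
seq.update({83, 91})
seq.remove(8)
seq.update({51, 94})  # {4, 5, 51, 83, 91, 94}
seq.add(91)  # {4, 5, 51, 83, 91, 94}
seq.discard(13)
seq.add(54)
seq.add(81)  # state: {4, 5, 51, 54, 81, 83, 91, 94}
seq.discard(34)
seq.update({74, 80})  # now {4, 5, 51, 54, 74, 80, 81, 83, 91, 94}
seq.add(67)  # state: {4, 5, 51, 54, 67, 74, 80, 81, 83, 91, 94}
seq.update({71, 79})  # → {4, 5, 51, 54, 67, 71, 74, 79, 80, 81, 83, 91, 94}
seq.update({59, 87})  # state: {4, 5, 51, 54, 59, 67, 71, 74, 79, 80, 81, 83, 87, 91, 94}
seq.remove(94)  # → {4, 5, 51, 54, 59, 67, 71, 74, 79, 80, 81, 83, 87, 91}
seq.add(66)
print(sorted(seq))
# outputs [4, 5, 51, 54, 59, 66, 67, 71, 74, 79, 80, 81, 83, 87, 91]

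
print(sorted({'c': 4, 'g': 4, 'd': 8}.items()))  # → [('c', 4), ('d', 8), ('g', 4)]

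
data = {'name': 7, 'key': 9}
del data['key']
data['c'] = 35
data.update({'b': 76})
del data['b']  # {'name': 7, 'c': 35}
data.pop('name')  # 7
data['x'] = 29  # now {'c': 35, 'x': 29}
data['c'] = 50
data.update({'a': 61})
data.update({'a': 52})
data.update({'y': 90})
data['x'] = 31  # {'c': 50, 'x': 31, 'a': 52, 'y': 90}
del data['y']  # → {'c': 50, 'x': 31, 'a': 52}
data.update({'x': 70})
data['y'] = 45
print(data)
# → {'c': 50, 'x': 70, 'a': 52, 'y': 45}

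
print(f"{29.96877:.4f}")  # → 29.9688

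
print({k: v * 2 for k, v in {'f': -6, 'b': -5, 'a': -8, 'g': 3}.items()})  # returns {'f': -12, 'b': -10, 'a': -16, 'g': 6}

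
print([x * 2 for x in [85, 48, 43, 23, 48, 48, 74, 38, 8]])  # [170, 96, 86, 46, 96, 96, 148, 76, 16]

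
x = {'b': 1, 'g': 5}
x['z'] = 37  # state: {'b': 1, 'g': 5, 'z': 37}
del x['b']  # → {'g': 5, 'z': 37}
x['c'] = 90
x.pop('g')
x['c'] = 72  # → {'z': 37, 'c': 72}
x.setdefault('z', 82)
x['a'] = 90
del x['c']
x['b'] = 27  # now {'z': 37, 'a': 90, 'b': 27}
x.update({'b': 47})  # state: {'z': 37, 'a': 90, 'b': 47}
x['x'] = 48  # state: {'z': 37, 'a': 90, 'b': 47, 'x': 48}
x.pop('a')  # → 90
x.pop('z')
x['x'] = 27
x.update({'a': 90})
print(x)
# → {'b': 47, 'x': 27, 'a': 90}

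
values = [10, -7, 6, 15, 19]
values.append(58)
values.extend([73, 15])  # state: [10, -7, 6, 15, 19, 58, 73, 15]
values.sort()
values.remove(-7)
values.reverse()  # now [73, 58, 19, 15, 15, 10, 6]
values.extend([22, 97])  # [73, 58, 19, 15, 15, 10, 6, 22, 97]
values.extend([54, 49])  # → [73, 58, 19, 15, 15, 10, 6, 22, 97, 54, 49]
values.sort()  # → [6, 10, 15, 15, 19, 22, 49, 54, 58, 73, 97]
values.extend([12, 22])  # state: [6, 10, 15, 15, 19, 22, 49, 54, 58, 73, 97, 12, 22]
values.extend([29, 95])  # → [6, 10, 15, 15, 19, 22, 49, 54, 58, 73, 97, 12, 22, 29, 95]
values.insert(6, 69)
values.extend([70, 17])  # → [6, 10, 15, 15, 19, 22, 69, 49, 54, 58, 73, 97, 12, 22, 29, 95, 70, 17]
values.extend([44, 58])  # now [6, 10, 15, 15, 19, 22, 69, 49, 54, 58, 73, 97, 12, 22, 29, 95, 70, 17, 44, 58]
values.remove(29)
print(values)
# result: [6, 10, 15, 15, 19, 22, 69, 49, 54, 58, 73, 97, 12, 22, 95, 70, 17, 44, 58]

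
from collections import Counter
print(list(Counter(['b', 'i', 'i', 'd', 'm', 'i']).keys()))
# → ['b', 'i', 'd', 'm']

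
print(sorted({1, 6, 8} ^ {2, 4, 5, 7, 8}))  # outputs [1, 2, 4, 5, 6, 7]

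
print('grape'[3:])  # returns pe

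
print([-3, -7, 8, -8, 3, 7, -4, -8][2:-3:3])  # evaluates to [8]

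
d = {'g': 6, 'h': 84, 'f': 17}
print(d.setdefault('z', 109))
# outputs 109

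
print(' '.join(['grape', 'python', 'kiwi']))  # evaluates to grape python kiwi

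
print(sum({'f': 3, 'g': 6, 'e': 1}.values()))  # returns 10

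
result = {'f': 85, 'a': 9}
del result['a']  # {'f': 85}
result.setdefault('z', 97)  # 97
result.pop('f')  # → 85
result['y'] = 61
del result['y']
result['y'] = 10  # {'z': 97, 'y': 10}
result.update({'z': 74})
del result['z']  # {'y': 10}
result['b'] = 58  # {'y': 10, 'b': 58}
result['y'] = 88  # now {'y': 88, 'b': 58}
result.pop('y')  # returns 88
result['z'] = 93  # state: {'b': 58, 'z': 93}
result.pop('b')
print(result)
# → {'z': 93}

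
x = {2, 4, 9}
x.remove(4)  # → {2, 9}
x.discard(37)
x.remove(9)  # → {2}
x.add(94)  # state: {2, 94}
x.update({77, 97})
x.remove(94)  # {2, 77, 97}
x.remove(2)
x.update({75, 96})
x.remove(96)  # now {75, 77, 97}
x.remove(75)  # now {77, 97}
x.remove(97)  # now {77}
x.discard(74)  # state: {77}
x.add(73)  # {73, 77}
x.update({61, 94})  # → {61, 73, 77, 94}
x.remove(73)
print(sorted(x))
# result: [61, 77, 94]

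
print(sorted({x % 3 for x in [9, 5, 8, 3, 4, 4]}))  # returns [0, 1, 2]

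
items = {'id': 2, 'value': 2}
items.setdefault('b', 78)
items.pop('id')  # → 2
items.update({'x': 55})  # {'value': 2, 'b': 78, 'x': 55}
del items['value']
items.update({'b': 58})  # {'b': 58, 'x': 55}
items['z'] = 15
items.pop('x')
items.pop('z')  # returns 15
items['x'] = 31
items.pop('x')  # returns 31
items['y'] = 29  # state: {'b': 58, 'y': 29}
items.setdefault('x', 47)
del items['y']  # {'b': 58, 'x': 47}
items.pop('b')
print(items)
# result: {'x': 47}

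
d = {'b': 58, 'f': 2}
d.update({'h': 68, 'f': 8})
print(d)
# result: {'b': 58, 'f': 8, 'h': 68}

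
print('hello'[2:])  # llo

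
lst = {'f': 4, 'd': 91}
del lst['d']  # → {'f': 4}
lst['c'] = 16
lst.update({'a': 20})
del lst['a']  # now {'f': 4, 'c': 16}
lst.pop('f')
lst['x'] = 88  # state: {'c': 16, 'x': 88}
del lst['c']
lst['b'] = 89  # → {'x': 88, 'b': 89}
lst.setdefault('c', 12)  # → 12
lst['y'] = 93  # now {'x': 88, 'b': 89, 'c': 12, 'y': 93}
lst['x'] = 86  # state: {'x': 86, 'b': 89, 'c': 12, 'y': 93}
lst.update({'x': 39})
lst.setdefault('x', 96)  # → 39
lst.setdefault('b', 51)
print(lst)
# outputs {'x': 39, 'b': 89, 'c': 12, 'y': 93}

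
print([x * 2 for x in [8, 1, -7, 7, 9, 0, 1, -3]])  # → [16, 2, -14, 14, 18, 0, 2, -6]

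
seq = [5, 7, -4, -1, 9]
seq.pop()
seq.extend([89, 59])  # [5, 7, -4, -1, 89, 59]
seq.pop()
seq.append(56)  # [5, 7, -4, -1, 89, 56]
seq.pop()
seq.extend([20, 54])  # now [5, 7, -4, -1, 89, 20, 54]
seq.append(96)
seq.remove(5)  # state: [7, -4, -1, 89, 20, 54, 96]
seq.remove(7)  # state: [-4, -1, 89, 20, 54, 96]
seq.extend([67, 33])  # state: [-4, -1, 89, 20, 54, 96, 67, 33]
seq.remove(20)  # [-4, -1, 89, 54, 96, 67, 33]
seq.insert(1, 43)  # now [-4, 43, -1, 89, 54, 96, 67, 33]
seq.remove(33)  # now [-4, 43, -1, 89, 54, 96, 67]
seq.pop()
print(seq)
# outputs [-4, 43, -1, 89, 54, 96]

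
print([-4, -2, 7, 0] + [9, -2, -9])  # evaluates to [-4, -2, 7, 0, 9, -2, -9]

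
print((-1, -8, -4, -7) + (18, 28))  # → (-1, -8, -4, -7, 18, 28)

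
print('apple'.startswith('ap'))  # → True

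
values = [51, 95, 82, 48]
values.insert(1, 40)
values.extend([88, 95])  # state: [51, 40, 95, 82, 48, 88, 95]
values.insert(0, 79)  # [79, 51, 40, 95, 82, 48, 88, 95]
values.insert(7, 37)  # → [79, 51, 40, 95, 82, 48, 88, 37, 95]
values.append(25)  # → [79, 51, 40, 95, 82, 48, 88, 37, 95, 25]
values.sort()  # [25, 37, 40, 48, 51, 79, 82, 88, 95, 95]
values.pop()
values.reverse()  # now [95, 88, 82, 79, 51, 48, 40, 37, 25]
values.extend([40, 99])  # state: [95, 88, 82, 79, 51, 48, 40, 37, 25, 40, 99]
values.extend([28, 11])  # [95, 88, 82, 79, 51, 48, 40, 37, 25, 40, 99, 28, 11]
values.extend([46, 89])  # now [95, 88, 82, 79, 51, 48, 40, 37, 25, 40, 99, 28, 11, 46, 89]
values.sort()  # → [11, 25, 28, 37, 40, 40, 46, 48, 51, 79, 82, 88, 89, 95, 99]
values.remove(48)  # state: [11, 25, 28, 37, 40, 40, 46, 51, 79, 82, 88, 89, 95, 99]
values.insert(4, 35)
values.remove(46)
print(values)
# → [11, 25, 28, 37, 35, 40, 40, 51, 79, 82, 88, 89, 95, 99]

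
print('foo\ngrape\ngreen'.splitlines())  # ['foo', 'grape', 'green']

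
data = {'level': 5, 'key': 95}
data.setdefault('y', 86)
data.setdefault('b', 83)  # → 83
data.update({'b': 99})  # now {'level': 5, 'key': 95, 'y': 86, 'b': 99}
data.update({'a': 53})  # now {'level': 5, 'key': 95, 'y': 86, 'b': 99, 'a': 53}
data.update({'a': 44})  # {'level': 5, 'key': 95, 'y': 86, 'b': 99, 'a': 44}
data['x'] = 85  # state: {'level': 5, 'key': 95, 'y': 86, 'b': 99, 'a': 44, 'x': 85}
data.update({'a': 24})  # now {'level': 5, 'key': 95, 'y': 86, 'b': 99, 'a': 24, 'x': 85}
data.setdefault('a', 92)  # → 24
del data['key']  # {'level': 5, 'y': 86, 'b': 99, 'a': 24, 'x': 85}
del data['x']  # {'level': 5, 'y': 86, 'b': 99, 'a': 24}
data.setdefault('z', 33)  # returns 33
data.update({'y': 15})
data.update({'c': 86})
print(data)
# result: {'level': 5, 'y': 15, 'b': 99, 'a': 24, 'z': 33, 'c': 86}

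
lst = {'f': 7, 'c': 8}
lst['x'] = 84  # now {'f': 7, 'c': 8, 'x': 84}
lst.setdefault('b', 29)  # 29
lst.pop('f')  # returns 7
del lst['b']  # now {'c': 8, 'x': 84}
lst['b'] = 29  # {'c': 8, 'x': 84, 'b': 29}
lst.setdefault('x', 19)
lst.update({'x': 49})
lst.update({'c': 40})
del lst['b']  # {'c': 40, 'x': 49}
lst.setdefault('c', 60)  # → 40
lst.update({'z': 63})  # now {'c': 40, 'x': 49, 'z': 63}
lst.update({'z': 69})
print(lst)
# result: {'c': 40, 'x': 49, 'z': 69}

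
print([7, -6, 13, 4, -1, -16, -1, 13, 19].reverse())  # None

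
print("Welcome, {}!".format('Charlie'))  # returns Welcome, Charlie!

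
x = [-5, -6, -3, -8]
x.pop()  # -8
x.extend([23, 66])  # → [-5, -6, -3, 23, 66]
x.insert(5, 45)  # [-5, -6, -3, 23, 66, 45]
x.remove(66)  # [-5, -6, -3, 23, 45]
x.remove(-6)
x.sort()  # [-5, -3, 23, 45]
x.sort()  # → [-5, -3, 23, 45]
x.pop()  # 45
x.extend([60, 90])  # [-5, -3, 23, 60, 90]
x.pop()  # 90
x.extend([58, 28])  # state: [-5, -3, 23, 60, 58, 28]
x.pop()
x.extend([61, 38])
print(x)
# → [-5, -3, 23, 60, 58, 61, 38]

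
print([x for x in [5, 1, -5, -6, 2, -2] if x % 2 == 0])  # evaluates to [-6, 2, -2]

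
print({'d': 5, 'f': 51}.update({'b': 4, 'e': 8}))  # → None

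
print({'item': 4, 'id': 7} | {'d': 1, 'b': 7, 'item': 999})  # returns {'item': 999, 'id': 7, 'd': 1, 'b': 7}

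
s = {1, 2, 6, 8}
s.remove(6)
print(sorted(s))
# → [1, 2, 8]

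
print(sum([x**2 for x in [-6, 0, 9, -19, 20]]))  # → 878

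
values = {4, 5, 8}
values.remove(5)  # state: {4, 8}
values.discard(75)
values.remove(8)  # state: {4}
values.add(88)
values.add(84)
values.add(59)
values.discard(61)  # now {4, 59, 84, 88}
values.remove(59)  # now {4, 84, 88}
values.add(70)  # {4, 70, 84, 88}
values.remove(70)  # {4, 84, 88}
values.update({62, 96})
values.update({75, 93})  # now {4, 62, 75, 84, 88, 93, 96}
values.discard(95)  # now {4, 62, 75, 84, 88, 93, 96}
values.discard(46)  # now {4, 62, 75, 84, 88, 93, 96}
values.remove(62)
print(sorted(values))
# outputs [4, 75, 84, 88, 93, 96]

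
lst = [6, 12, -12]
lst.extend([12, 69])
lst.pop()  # 69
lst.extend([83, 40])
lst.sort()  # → [-12, 6, 12, 12, 40, 83]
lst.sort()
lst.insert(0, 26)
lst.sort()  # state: [-12, 6, 12, 12, 26, 40, 83]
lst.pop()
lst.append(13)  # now [-12, 6, 12, 12, 26, 40, 13]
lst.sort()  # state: [-12, 6, 12, 12, 13, 26, 40]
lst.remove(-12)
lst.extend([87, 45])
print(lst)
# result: [6, 12, 12, 13, 26, 40, 87, 45]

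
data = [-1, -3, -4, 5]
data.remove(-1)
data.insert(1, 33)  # [-3, 33, -4, 5]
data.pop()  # 5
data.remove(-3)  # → [33, -4]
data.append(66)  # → [33, -4, 66]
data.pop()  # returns 66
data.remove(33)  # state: [-4]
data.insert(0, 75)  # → [75, -4]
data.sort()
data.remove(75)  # [-4]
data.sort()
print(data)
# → [-4]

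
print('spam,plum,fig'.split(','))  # ['spam', 'plum', 'fig']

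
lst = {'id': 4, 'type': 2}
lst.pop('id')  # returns 4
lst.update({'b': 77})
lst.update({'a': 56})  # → {'type': 2, 'b': 77, 'a': 56}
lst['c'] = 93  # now {'type': 2, 'b': 77, 'a': 56, 'c': 93}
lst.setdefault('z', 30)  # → 30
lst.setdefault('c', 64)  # 93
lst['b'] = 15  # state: {'type': 2, 'b': 15, 'a': 56, 'c': 93, 'z': 30}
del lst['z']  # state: {'type': 2, 'b': 15, 'a': 56, 'c': 93}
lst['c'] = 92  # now {'type': 2, 'b': 15, 'a': 56, 'c': 92}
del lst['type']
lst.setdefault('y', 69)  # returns 69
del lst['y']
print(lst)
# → {'b': 15, 'a': 56, 'c': 92}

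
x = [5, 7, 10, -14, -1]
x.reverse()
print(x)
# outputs [-1, -14, 10, 7, 5]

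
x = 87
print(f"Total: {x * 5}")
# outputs Total: 435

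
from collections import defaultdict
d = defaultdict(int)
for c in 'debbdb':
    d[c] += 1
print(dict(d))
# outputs {'d': 2, 'e': 1, 'b': 3}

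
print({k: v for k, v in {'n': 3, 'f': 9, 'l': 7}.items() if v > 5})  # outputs {'f': 9, 'l': 7}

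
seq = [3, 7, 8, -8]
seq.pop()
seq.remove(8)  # [3, 7]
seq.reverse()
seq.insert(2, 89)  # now [7, 3, 89]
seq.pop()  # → 89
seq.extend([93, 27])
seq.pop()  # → 27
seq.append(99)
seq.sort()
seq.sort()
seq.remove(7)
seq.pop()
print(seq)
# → [3, 93]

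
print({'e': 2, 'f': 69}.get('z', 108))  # 108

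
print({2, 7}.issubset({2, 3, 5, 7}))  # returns True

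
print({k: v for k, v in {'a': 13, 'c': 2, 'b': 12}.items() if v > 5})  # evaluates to {'a': 13, 'b': 12}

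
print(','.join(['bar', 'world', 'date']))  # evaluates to bar,world,date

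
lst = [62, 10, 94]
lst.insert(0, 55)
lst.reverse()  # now [94, 10, 62, 55]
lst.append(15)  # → [94, 10, 62, 55, 15]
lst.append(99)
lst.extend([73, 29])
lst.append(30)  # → [94, 10, 62, 55, 15, 99, 73, 29, 30]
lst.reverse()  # [30, 29, 73, 99, 15, 55, 62, 10, 94]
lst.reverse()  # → [94, 10, 62, 55, 15, 99, 73, 29, 30]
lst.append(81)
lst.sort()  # [10, 15, 29, 30, 55, 62, 73, 81, 94, 99]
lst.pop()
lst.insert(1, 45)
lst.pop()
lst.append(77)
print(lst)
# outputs [10, 45, 15, 29, 30, 55, 62, 73, 81, 77]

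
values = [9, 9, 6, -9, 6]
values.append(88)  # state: [9, 9, 6, -9, 6, 88]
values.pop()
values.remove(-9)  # [9, 9, 6, 6]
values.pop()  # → 6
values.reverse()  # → [6, 9, 9]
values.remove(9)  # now [6, 9]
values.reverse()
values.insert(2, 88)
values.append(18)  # [9, 6, 88, 18]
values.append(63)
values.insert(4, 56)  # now [9, 6, 88, 18, 56, 63]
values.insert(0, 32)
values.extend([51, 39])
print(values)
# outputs [32, 9, 6, 88, 18, 56, 63, 51, 39]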